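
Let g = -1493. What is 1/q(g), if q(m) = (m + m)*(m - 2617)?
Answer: 1/12272460 ≈ 8.1483e-8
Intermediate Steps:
q(m) = 2*m*(-2617 + m) (q(m) = (2*m)*(-2617 + m) = 2*m*(-2617 + m))
1/q(g) = 1/(2*(-1493)*(-2617 - 1493)) = 1/(2*(-1493)*(-4110)) = 1/12272460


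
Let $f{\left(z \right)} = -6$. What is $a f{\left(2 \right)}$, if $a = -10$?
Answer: $60$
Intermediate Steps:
$a f{\left(2 \right)} = \left(-10\right) \left(-6\right) = 60$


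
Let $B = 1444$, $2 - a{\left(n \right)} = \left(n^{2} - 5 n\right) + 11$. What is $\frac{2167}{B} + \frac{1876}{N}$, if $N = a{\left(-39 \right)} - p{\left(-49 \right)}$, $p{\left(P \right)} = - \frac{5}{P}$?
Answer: $\frac{25219127}{61030660} \approx 0.41322$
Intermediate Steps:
$a{\left(n \right)} = -9 - n^{2} + 5 n$ ($a{\left(n \right)} = 2 - \left(\left(n^{2} - 5 n\right) + 11\right) = 2 - \left(11 + n^{2} - 5 n\right) = -9 - n^{2} + 5 n$)
$N = - \frac{84530}{49}$ ($N = \left(-9 - \left(-39\right)^{2} + 5 \left(-39\right)\right) - - \frac{5}{-49} = \left(-9 - 1521 - 195\right) - \left(-5\right) \left(- \frac{1}{49}\right) = \left(-9 - 1521 - 195\right) - \frac{5}{49} = -1725 - \frac{5}{49} = - \frac{84530}{49} \approx -1725.1$)
$\frac{2167}{B} + \frac{1876}{N} = \frac{2167}{1444} + \frac{1876}{- \frac{84530}{49}} = 2167 \cdot \frac{1}{1444} + 1876 \left(- \frac{49}{84530}\right) = \frac{2167}{1444} - \frac{45962}{42265} = \frac{25219127}{61030660}$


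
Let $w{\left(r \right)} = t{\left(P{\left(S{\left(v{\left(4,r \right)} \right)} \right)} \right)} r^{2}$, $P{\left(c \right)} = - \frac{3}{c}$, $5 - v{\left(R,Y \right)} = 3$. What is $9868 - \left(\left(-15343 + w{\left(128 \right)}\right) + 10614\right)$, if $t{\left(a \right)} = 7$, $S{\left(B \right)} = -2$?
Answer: $-100091$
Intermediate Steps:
$v{\left(R,Y \right)} = 2$ ($v{\left(R,Y \right)} = 5 - 3 = 2$)
$w{\left(r \right)} = 7 r^{2}$
$9868 - \left(\left(-15343 + w{\left(128 \right)}\right) + 10614\right) = 9868 - \left(\left(-15343 + 7 \cdot 128^{2}\right) + 10614\right) = 9868 - \left(\left(-15343 + 7 \cdot 16384\right) + 10614\right) = 9868 - \left(\left(-15343 + 114688\right) + 10614\right) = 9868 - \left(99345 + 10614\right) = 9868 - 109959 = -100091$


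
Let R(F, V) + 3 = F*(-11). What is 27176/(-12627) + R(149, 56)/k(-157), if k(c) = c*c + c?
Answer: -114388021/51543414 ≈ -2.2193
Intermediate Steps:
R(F, V) = -3 - 11*F (R(F, V) = -3 + F*(-11) = -3 - 11*F)
k(c) = c + c² (k(c) = c² + c = c + c²)
27176/(-12627) + R(149, 56)/k(-157) = 27176/(-12627) + (-3 - 11*149)/((-157*(1 - 157))) = 27176*(-1/12627) + (-3 - 1639)/((-157*(-156))) = -27176/12627 - 1642/24492 = -27176/12627 - 1642*1/24492 = -27176/12627 - 821/12246 = -114388021/51543414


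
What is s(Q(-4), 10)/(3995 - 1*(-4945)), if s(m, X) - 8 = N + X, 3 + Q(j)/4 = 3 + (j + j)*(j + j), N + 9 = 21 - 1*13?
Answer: 17/8940 ≈ 0.0019016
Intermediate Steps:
N = -1 (N = -9 + (21 - 1*13) = -9 + (21 - 13) = -9 + 8 = -1)
Q(j) = 16*j² (Q(j) = -12 + 4*(3 + (j + j)*(j + j)) = -12 + 4*(3 + (2*j)*(2*j)) = -12 + 4*(3 + 4*j²) = -12 + (12 + 16*j²) = 16*j²)
s(m, X) = 7 + X (s(m, X) = 8 + (-1 + X) = 7 + X)
s(Q(-4), 10)/(3995 - 1*(-4945)) = (7 + 10)/(3995 - 1*(-4945)) = 17/(3995 + 4945) = 17/8940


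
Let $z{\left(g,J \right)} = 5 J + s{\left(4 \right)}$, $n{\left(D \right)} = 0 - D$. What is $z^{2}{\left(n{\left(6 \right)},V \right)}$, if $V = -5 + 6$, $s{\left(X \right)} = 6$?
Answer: $121$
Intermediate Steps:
$n{\left(D \right)} = - D$
$V = 1$
$z{\left(g,J \right)} = 6 + 5 J$ ($z{\left(g,J \right)} = 5 J + 6 = 6 + 5 J$)
$z^{2}{\left(n{\left(6 \right)},V \right)} = \left(6 + 5 \cdot 1\right)^{2} = \left(6 + 5\right)^{2} = 11^{2} = 121$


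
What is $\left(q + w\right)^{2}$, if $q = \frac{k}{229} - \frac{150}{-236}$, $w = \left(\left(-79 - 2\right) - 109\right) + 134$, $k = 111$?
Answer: $\frac{2199167395681}{730188484} \approx 3011.8$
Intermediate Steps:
$w = -56$ ($w = \left(\left(-79 - 2\right) - 109\right) + 134 = \left(-81 - 109\right) + 134 = -190 + 134 = -56$)
$q = \frac{30273}{27022}$ ($q = \frac{111}{229} - \frac{150}{-236} = 111 \cdot \frac{1}{229} - - \frac{75}{118} = \frac{111}{229} + \frac{75}{118} = \frac{30273}{27022} \approx 1.1203$)
$\left(q + w\right)^{2} = \left(\frac{30273}{27022} - 56\right)^{2} = \left(- \frac{1482959}{27022}\right)^{2} = \frac{2199167395681}{730188484}$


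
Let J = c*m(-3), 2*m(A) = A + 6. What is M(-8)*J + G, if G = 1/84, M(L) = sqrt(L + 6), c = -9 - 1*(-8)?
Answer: 1/84 - 3*I*sqrt(2)/2 ≈ 0.011905 - 2.1213*I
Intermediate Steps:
c = -1 (c = -9 + 8 = -1)
m(A) = 3 + A/2 (m(A) = (A + 6)/2 = (6 + A)/2 = 3 + A/2)
M(L) = sqrt(6 + L)
G = 1/84 ≈ 0.011905
J = -3/2 (J = -(3 + (1/2)*(-3)) = -(3 - 3/2) = -1*3/2 = -3/2 ≈ -1.5000)
M(-8)*J + G = sqrt(6 - 8)*(-3/2) + 1/84 = sqrt(-2)*(-3/2) + 1/84 = (I*sqrt(2))*(-3/2) + 1/84 = -3*I*sqrt(2)/2 + 1/84 = 1/84 - 3*I*sqrt(2)/2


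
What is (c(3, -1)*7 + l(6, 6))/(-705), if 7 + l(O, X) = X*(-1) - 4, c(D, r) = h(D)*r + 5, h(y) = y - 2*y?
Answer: -13/235 ≈ -0.055319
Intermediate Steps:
h(y) = -y
c(D, r) = 5 - D*r (c(D, r) = (-D)*r + 5 = -D*r + 5 = 5 - D*r)
l(O, X) = -11 - X (l(O, X) = -7 + (X*(-1) - 4) = -7 + (-X - 4) = -7 + (-4 - X) = -11 - X)
(c(3, -1)*7 + l(6, 6))/(-705) = ((5 - 1*3*(-1))*7 + (-11 - 1*6))/(-705) = ((5 + 3)*7 + (-11 - 6))*(-1/705) = (8*7 - 17)*(-1/705) = (56 - 17)*(-1/705) = 39*(-1/705) = -13/235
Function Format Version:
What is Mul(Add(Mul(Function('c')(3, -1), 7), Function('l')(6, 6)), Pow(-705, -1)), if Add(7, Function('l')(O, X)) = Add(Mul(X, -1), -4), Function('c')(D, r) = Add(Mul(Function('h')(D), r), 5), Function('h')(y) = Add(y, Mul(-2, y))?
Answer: Rational(-13, 235) ≈ -0.055319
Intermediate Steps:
Function('h')(y) = Mul(-1, y)
Function('c')(D, r) = Add(5, Mul(-1, D, r)) (Function('c')(D, r) = Add(Mul(Mul(-1, D), r), 5) = Add(Mul(-1, D, r), 5) = Add(5, Mul(-1, D, r)))
Function('l')(O, X) = Add(-11, Mul(-1, X)) (Function('l')(O, X) = Add(-7, Add(Mul(X, -1), -4)) = Add(-7, Add(Mul(-1, X), -4)) = Add(-7, Add(-4, Mul(-1, X))) = Add(-11, Mul(-1, X)))
Mul(Add(Mul(Function('c')(3, -1), 7), Function('l')(6, 6)), Pow(-705, -1)) = Mul(Add(Mul(Add(5, Mul(-1, 3, -1)), 7), Add(-11, Mul(-1, 6))), Pow(-705, -1)) = Mul(Add(Mul(Add(5, 3), 7), Add(-11, -6)), Rational(-1, 705)) = Mul(Add(Mul(8, 7), -17), Rational(-1, 705)) = Mul(Add(56, -17), Rational(-1, 705)) = Mul(39, Rational(-1, 705)) = Rational(-13, 235)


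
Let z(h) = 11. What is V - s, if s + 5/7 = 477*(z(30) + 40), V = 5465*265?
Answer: 9967291/7 ≈ 1.4239e+6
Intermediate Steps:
V = 1448225
s = 170284/7 (s = -5/7 + 477*(11 + 40) = -5/7 + 477*51 = -5/7 + 24327 = 170284/7 ≈ 24326.)
V - s = 1448225 - 1*170284/7 = 1448225 - 170284/7 = 9967291/7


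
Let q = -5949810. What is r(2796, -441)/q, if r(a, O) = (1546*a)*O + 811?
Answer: 381254569/1189962 ≈ 320.39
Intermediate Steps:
r(a, O) = 811 + 1546*O*a (r(a, O) = 1546*O*a + 811 = 811 + 1546*O*a)
r(2796, -441)/q = (811 + 1546*(-441)*2796)/(-5949810) = (811 - 1906273656)*(-1/5949810) = -1906272845*(-1/5949810) = 381254569/1189962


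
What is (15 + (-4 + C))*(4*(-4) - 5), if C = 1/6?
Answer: -469/2 ≈ -234.50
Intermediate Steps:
C = ⅙ ≈ 0.16667
(15 + (-4 + C))*(4*(-4) - 5) = (15 + (-4 + ⅙))*(4*(-4) - 5) = (15 - 23/6)*(-16 - 5) = (67/6)*(-21) = -469/2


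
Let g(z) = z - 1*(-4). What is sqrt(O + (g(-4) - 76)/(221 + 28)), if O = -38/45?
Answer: I*sqrt(1782010)/1245 ≈ 1.0722*I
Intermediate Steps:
g(z) = 4 + z (g(z) = z + 4 = 4 + z)
O = -38/45 (O = -38*1/45 = -38/45 ≈ -0.84444)
sqrt(O + (g(-4) - 76)/(221 + 28)) = sqrt(-38/45 + ((4 - 4) - 76)/(221 + 28)) = sqrt(-38/45 + (0 - 76)/249) = sqrt(-38/45 - 76*1/249) = sqrt(-38/45 - 76/249) = sqrt(-4294/3735) = I*sqrt(1782010)/1245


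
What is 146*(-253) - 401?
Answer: -37339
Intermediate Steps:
146*(-253) - 401 = -36938 - 401 = -37339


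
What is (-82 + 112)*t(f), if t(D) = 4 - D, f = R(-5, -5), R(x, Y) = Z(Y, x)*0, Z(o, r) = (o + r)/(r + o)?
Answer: 120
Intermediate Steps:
Z(o, r) = 1 (Z(o, r) = (o + r)/(o + r) = 1)
R(x, Y) = 0 (R(x, Y) = 1*0 = 0)
f = 0
(-82 + 112)*t(f) = (-82 + 112)*(4 - 1*0) = 30*(4 + 0) = 30*4 = 120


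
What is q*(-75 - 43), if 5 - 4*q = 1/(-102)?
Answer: -30149/204 ≈ -147.79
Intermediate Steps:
q = 511/408 (q = 5/4 - ¼/(-102) = 5/4 - ¼*(-1/102) = 5/4 + 1/408 = 511/408 ≈ 1.2525)
q*(-75 - 43) = 511*(-75 - 43)/408 = (511/408)*(-118) = -30149/204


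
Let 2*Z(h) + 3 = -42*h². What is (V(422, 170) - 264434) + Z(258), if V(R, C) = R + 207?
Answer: -3323301/2 ≈ -1.6617e+6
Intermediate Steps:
Z(h) = -3/2 - 21*h² (Z(h) = -3/2 + (-42*h²)/2 = -3/2 - 21*h²)
V(R, C) = 207 + R
(V(422, 170) - 264434) + Z(258) = ((207 + 422) - 264434) + (-3/2 - 21*258²) = (629 - 264434) + (-3/2 - 21*66564) = -263805 + (-3/2 - 1397844) = -263805 - 2795691/2 = -3323301/2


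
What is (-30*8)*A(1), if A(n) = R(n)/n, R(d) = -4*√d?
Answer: 960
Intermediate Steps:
A(n) = -4/√n (A(n) = (-4*√n)/n = -4/√n)
(-30*8)*A(1) = (-30*8)*(-4/√1) = -(-960) = -240*(-4) = 960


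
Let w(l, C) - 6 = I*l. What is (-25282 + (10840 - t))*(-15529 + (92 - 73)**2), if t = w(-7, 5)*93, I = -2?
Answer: 247268736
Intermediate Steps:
w(l, C) = 6 - 2*l
t = 1860 (t = (6 - 2*(-7))*93 = (6 + 14)*93 = 20*93 = 1860)
(-25282 + (10840 - t))*(-15529 + (92 - 73)**2) = (-25282 + (10840 - 1*1860))*(-15529 + (92 - 73)**2) = (-25282 + (10840 - 1860))*(-15529 + 19**2) = (-25282 + 8980)*(-15529 + 361) = -16302*(-15168) = 247268736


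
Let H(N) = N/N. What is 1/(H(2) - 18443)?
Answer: -1/18442 ≈ -5.4224e-5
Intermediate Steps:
H(N) = 1
1/(H(2) - 18443) = 1/(1 - 18443) = 1/(-18442) = -1/18442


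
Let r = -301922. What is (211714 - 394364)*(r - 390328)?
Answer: 126439462500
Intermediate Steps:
(211714 - 394364)*(r - 390328) = (211714 - 394364)*(-301922 - 390328) = -182650*(-692250) = 126439462500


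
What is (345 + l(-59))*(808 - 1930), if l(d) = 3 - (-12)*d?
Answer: 403920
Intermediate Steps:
l(d) = 3 + 12*d
(345 + l(-59))*(808 - 1930) = (345 + (3 + 12*(-59)))*(808 - 1930) = (345 + (3 - 708))*(-1122) = (345 - 705)*(-1122) = -360*(-1122) = 403920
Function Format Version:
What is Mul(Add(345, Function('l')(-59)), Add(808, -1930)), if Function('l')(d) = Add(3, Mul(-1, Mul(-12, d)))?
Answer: 403920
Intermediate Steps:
Function('l')(d) = Add(3, Mul(12, d))
Mul(Add(345, Function('l')(-59)), Add(808, -1930)) = Mul(Add(345, Add(3, Mul(12, -59))), Add(808, -1930)) = Mul(Add(345, Add(3, -708)), -1122) = Mul(Add(345, -705), -1122) = Mul(-360, -1122) = 403920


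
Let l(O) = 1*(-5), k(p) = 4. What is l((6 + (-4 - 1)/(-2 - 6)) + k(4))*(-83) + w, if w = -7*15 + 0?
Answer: 310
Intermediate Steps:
w = -105 (w = -105 + 0 = -105)
l(O) = -5
l((6 + (-4 - 1)/(-2 - 6)) + k(4))*(-83) + w = -5*(-83) - 105 = 415 - 105 = 310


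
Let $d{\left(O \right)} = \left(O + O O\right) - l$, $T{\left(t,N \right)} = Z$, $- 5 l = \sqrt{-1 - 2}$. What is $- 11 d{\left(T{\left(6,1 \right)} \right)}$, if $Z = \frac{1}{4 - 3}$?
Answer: $-22 - \frac{11 i \sqrt{3}}{5} \approx -22.0 - 3.8105 i$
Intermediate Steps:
$l = - \frac{i \sqrt{3}}{5}$ ($l = - \frac{\sqrt{-1 - 2}}{5} = - \frac{\sqrt{-3}}{5} = - \frac{i \sqrt{3}}{5} \approx - 0.34641 i$)
$Z = 1$ ($Z = 1^{-1} = 1$)
$T{\left(t,N \right)} = 1$
$d{\left(O \right)} = O + O^{2} + \frac{i \sqrt{3}}{5}$ ($d{\left(O \right)} = \left(O + O O\right) - - \frac{i \sqrt{3}}{5} = \left(O + O^{2}\right) + \frac{i \sqrt{3}}{5} = O + O^{2} + \frac{i \sqrt{3}}{5}$)
$- 11 d{\left(T{\left(6,1 \right)} \right)} = - 11 \left(1 + 1^{2} + \frac{i \sqrt{3}}{5}\right) = - 11 \left(1 + 1 + \frac{i \sqrt{3}}{5}\right) = - 11 \left(2 + \frac{i \sqrt{3}}{5}\right) = -22 - \frac{11 i \sqrt{3}}{5}$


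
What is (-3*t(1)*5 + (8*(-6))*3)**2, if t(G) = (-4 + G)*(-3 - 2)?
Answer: 136161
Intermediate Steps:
t(G) = 20 - 5*G (t(G) = (-4 + G)*(-5) = 20 - 5*G)
(-3*t(1)*5 + (8*(-6))*3)**2 = (-3*(20 - 5*1)*5 + (8*(-6))*3)**2 = (-3*(20 - 5)*5 - 48*3)**2 = (-3*15*5 - 144)**2 = (-45*5 - 144)**2 = (-225 - 144)**2 = (-369)**2 = 136161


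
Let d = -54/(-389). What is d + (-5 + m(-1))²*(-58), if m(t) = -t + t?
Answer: -563996/389 ≈ -1449.9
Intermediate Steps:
m(t) = 0
d = 54/389 (d = -54*(-1/389) = 54/389 ≈ 0.13882)
d + (-5 + m(-1))²*(-58) = 54/389 + (-5 + 0)²*(-58) = 54/389 + (-5)²*(-58) = 54/389 + 25*(-58) = 54/389 - 1450 = -563996/389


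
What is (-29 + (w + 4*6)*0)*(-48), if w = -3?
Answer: 1392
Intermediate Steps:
(-29 + (w + 4*6)*0)*(-48) = (-29 + (-3 + 4*6)*0)*(-48) = (-29 + (-3 + 24)*0)*(-48) = (-29 + 21*0)*(-48) = (-29 + 0)*(-48) = -29*(-48) = 1392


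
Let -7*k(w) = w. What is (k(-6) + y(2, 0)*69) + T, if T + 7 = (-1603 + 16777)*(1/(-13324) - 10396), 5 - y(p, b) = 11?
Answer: -7356482035187/46634 ≈ -1.5775e+8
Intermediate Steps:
y(p, b) = -6 (y(p, b) = 5 - 1*11 = 5 - 11 = -6)
k(w) = -w/7
T = -1050923252669/6662 (T = -7 + (-1603 + 16777)*(1/(-13324) - 10396) = -7 + 15174*(-1/13324 - 10396) = -7 + 15174*(-138516305/13324) = -7 - 1050923206035/6662 = -1050923252669/6662 ≈ -1.5775e+8)
(k(-6) + y(2, 0)*69) + T = (-⅐*(-6) - 6*69) - 1050923252669/6662 = (6/7 - 414) - 1050923252669/6662 = -2892/7 - 1050923252669/6662 = -7356482035187/46634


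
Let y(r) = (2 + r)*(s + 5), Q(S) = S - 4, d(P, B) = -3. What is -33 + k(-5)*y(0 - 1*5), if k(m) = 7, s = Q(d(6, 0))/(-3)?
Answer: -187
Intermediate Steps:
Q(S) = -4 + S
s = 7/3 (s = (-4 - 3)/(-3) = -7*(-1/3) = 7/3 ≈ 2.3333)
y(r) = 44/3 + 22*r/3 (y(r) = (2 + r)*(7/3 + 5) = (2 + r)*(22/3) = 44/3 + 22*r/3)
-33 + k(-5)*y(0 - 1*5) = -33 + 7*(44/3 + 22*(0 - 1*5)/3) = -33 + 7*(44/3 + 22*(0 - 5)/3) = -33 + 7*(44/3 + (22/3)*(-5)) = -33 + 7*(44/3 - 110/3) = -33 + 7*(-22) = -33 - 154 = -187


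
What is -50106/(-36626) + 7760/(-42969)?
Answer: 934393477/786891297 ≈ 1.1874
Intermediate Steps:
-50106/(-36626) + 7760/(-42969) = -50106*(-1/36626) + 7760*(-1/42969) = 25053/18313 - 7760/42969 = 934393477/786891297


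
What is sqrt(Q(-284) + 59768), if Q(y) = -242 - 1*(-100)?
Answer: sqrt(59626) ≈ 244.18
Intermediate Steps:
Q(y) = -142 (Q(y) = -242 + 100 = -142)
sqrt(Q(-284) + 59768) = sqrt(-142 + 59768) = sqrt(59626)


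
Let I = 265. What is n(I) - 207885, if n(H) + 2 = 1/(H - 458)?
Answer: -40122192/193 ≈ -2.0789e+5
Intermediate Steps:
n(H) = -2 + 1/(-458 + H) (n(H) = -2 + 1/(H - 458) = -2 + 1/(-458 + H))
n(I) - 207885 = (917 - 2*265)/(-458 + 265) - 207885 = (917 - 530)/(-193) - 207885 = -1/193*387 - 207885 = -387/193 - 207885 = -40122192/193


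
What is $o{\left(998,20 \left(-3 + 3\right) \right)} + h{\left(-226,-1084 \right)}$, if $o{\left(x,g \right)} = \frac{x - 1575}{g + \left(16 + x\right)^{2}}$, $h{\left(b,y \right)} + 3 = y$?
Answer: $- \frac{1117649629}{1028196} \approx -1087.0$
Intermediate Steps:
$h{\left(b,y \right)} = -3 + y$
$o{\left(x,g \right)} = \frac{-1575 + x}{g + \left(16 + x\right)^{2}}$
$o{\left(998,20 \left(-3 + 3\right) \right)} + h{\left(-226,-1084 \right)} = \frac{-1575 + 998}{20 \left(-3 + 3\right) + \left(16 + 998\right)^{2}} - 1087 = \frac{1}{20 \cdot 0 + 1014^{2}} \left(-577\right) - 1087 = \frac{1}{0 + 1028196} \left(-577\right) - 1087 = \frac{1}{1028196} \left(-577\right) - 1087 = - \frac{577}{1028196} - 1087 = - \frac{1117649629}{1028196}$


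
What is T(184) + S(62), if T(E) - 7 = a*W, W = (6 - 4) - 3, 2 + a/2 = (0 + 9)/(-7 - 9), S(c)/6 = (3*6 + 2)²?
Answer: 19297/8 ≈ 2412.1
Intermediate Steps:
S(c) = 2400 (S(c) = 6*(3*6 + 2)² = 6*(18 + 2)² = 6*20² = 6*400 = 2400)
a = -41/8 (a = -4 + 2*((0 + 9)/(-7 - 9)) = -4 + 2*(9/(-16)) = -4 + 2*(9*(-1/16)) = -4 + 2*(-9/16) = -4 - 9/8 = -41/8 ≈ -5.1250)
W = -1 (W = 2 - 3 = -1)
T(E) = 97/8 (T(E) = 7 - 41/8*(-1) = 7 + 41/8 = 97/8)
T(184) + S(62) = 97/8 + 2400 = 19297/8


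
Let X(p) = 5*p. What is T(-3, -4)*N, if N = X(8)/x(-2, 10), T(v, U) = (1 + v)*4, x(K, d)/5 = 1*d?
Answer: -32/5 ≈ -6.4000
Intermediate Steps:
x(K, d) = 5*d (x(K, d) = 5*(1*d) = 5*d)
T(v, U) = 4 + 4*v
N = ⅘ (N = (5*8)/((5*10)) = 40/50 = 40*(1/50) = ⅘ ≈ 0.80000)
T(-3, -4)*N = (4 + 4*(-3))*(⅘) = (4 - 12)*(⅘) = -8*⅘ = -32/5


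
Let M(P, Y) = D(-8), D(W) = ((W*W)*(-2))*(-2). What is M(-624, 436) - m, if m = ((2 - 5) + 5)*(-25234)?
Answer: 50724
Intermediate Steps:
D(W) = 4*W**2 (D(W) = (W**2*(-2))*(-2) = -2*W**2*(-2) = 4*W**2)
M(P, Y) = 256 (M(P, Y) = 4*(-8)**2 = 4*64 = 256)
m = -50468 (m = (-3 + 5)*(-25234) = 2*(-25234) = -50468)
M(-624, 436) - m = 256 - 1*(-50468) = 256 + 50468 = 50724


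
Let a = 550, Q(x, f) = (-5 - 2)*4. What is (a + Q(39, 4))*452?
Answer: 235944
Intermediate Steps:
Q(x, f) = -28 (Q(x, f) = -7*4 = -28)
(a + Q(39, 4))*452 = (550 - 28)*452 = 522*452 = 235944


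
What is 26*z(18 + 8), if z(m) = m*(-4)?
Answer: -2704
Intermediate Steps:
z(m) = -4*m
26*z(18 + 8) = 26*(-4*(18 + 8)) = 26*(-4*26) = 26*(-104) = -2704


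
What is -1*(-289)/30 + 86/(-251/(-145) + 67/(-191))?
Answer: 13750069/191130 ≈ 71.941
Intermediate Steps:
-1*(-289)/30 + 86/(-251/(-145) + 67/(-191)) = 289*(1/30) + 86/(-251*(-1/145) + 67*(-1/191)) = 289/30 + 86/(251/145 - 67/191) = 289/30 + 86/(38226/27695) = 289/30 + 86*(27695/38226) = 289/30 + 1190885/19113 = 13750069/191130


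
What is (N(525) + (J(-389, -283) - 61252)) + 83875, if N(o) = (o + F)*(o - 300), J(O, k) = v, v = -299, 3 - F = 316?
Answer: 70024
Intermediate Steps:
F = -313 (F = 3 - 1*316 = 3 - 316 = -313)
J(O, k) = -299
N(o) = (-313 + o)*(-300 + o) (N(o) = (o - 313)*(o - 300) = (-313 + o)*(-300 + o))
(N(525) + (J(-389, -283) - 61252)) + 83875 = ((93900 + 525**2 - 613*525) + (-299 - 61252)) + 83875 = ((93900 + 275625 - 321825) - 61551) + 83875 = (47700 - 61551) + 83875 = -13851 + 83875 = 70024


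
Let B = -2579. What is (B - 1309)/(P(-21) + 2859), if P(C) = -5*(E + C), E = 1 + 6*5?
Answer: -3888/2809 ≈ -1.3841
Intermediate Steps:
E = 31 (E = 1 + 30 = 31)
P(C) = -155 - 5*C (P(C) = -5*(31 + C) = -155 - 5*C)
(B - 1309)/(P(-21) + 2859) = (-2579 - 1309)/((-155 - 5*(-21)) + 2859) = -3888/((-155 + 105) + 2859) = -3888/(-50 + 2859) = -3888/2809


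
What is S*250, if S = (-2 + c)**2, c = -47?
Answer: 600250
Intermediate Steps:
S = 2401 (S = (-2 - 47)**2 = (-49)**2 = 2401)
S*250 = 2401*250 = 600250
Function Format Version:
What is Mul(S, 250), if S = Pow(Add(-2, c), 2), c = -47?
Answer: 600250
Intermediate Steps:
S = 2401 (S = Pow(Add(-2, -47), 2) = Pow(-49, 2) = 2401)
Mul(S, 250) = Mul(2401, 250) = 600250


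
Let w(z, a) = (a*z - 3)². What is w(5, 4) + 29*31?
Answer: 1188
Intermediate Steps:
w(z, a) = (-3 + a*z)²
w(5, 4) + 29*31 = (-3 + 4*5)² + 29*31 = (-3 + 20)² + 899 = 17² + 899 = 289 + 899 = 1188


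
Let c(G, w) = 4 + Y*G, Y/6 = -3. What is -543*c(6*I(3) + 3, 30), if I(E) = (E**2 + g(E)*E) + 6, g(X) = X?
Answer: 1434606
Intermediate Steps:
Y = -18 (Y = 6*(-3) = -18)
I(E) = 6 + 2*E**2 (I(E) = (E**2 + E*E) + 6 = (E**2 + E**2) + 6 = 2*E**2 + 6 = 6 + 2*E**2)
c(G, w) = 4 - 18*G
-543*c(6*I(3) + 3, 30) = -543*(4 - 18*(6*(6 + 2*3**2) + 3)) = -543*(4 - 18*(6*(6 + 2*9) + 3)) = -543*(4 - 18*(6*(6 + 18) + 3)) = -543*(4 - 18*(6*24 + 3)) = -543*(4 - 18*(144 + 3)) = -543*(4 - 18*147) = -543*(4 - 2646) = -543*(-2642) = 1434606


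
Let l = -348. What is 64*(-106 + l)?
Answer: -29056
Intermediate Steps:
64*(-106 + l) = 64*(-106 - 348) = 64*(-454) = -29056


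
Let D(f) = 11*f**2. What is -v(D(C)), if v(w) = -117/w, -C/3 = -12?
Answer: 13/1584 ≈ 0.0082071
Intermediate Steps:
C = 36 (C = -3*(-12) = 36)
-v(D(C)) = -(-117)/(11*36**2) = -(-117)/(11*1296) = -(-117)/14256 = -1*(-13/1584) = 13/1584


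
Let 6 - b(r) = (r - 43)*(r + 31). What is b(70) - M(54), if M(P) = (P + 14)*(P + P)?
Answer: -10065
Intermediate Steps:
M(P) = 2*P*(14 + P) (M(P) = (14 + P)*(2*P) = 2*P*(14 + P))
b(r) = 6 - (-43 + r)*(31 + r) (b(r) = 6 - (r - 43)*(r + 31) = 6 - (-43 + r)*(31 + r))
b(70) - M(54) = (1339 - 1*70² + 12*70) - 2*54*(14 + 54) = (1339 - 1*4900 + 840) - 2*54*68 = (1339 - 4900 + 840) - 1*7344 = -2721 - 7344 = -10065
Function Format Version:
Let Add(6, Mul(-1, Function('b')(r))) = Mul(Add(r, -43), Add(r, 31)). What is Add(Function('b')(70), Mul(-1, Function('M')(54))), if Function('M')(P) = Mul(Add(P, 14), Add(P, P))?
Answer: -10065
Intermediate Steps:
Function('M')(P) = Mul(2, P, Add(14, P)) (Function('M')(P) = Mul(Add(14, P), Mul(2, P)) = Mul(2, P, Add(14, P)))
Function('b')(r) = Add(6, Mul(-1, Add(-43, r), Add(31, r))) (Function('b')(r) = Add(6, Mul(-1, Mul(Add(r, -43), Add(r, 31)))) = Add(6, Mul(-1, Mul(Add(-43, r), Add(31, r)))) = Add(6, Mul(-1, Add(-43, r), Add(31, r))))
Add(Function('b')(70), Mul(-1, Function('M')(54))) = Add(Add(1339, Mul(-1, Pow(70, 2)), Mul(12, 70)), Mul(-1, Mul(2, 54, Add(14, 54)))) = Add(Add(1339, Mul(-1, 4900), 840), Mul(-1, Mul(2, 54, 68))) = Add(Add(1339, -4900, 840), Mul(-1, 7344)) = Add(-2721, -7344) = -10065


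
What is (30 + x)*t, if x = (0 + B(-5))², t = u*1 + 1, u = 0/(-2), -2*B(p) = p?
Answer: 145/4 ≈ 36.250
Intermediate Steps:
B(p) = -p/2
u = 0 (u = 0*(-½) = 0)
t = 1 (t = 0*1 + 1 = 0 + 1 = 1)
x = 25/4 (x = (0 - ½*(-5))² = (0 + 5/2)² = (5/2)² = 25/4 ≈ 6.2500)
(30 + x)*t = (30 + 25/4)*1 = (145/4)*1 = 145/4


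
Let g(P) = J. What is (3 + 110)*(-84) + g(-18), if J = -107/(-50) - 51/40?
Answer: -1898227/200 ≈ -9491.1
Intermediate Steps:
J = 173/200 (J = -107*(-1/50) - 51*1/40 = 107/50 - 51/40 = 173/200 ≈ 0.86500)
g(P) = 173/200
(3 + 110)*(-84) + g(-18) = (3 + 110)*(-84) + 173/200 = 113*(-84) + 173/200 = -9492 + 173/200 = -1898227/200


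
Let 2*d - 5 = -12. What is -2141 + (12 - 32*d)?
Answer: -2017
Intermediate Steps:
d = -7/2 (d = 5/2 + (1/2)*(-12) = 5/2 - 6 = -7/2 ≈ -3.5000)
-2141 + (12 - 32*d) = -2141 + (12 - 32*(-7/2)) = -2141 + (12 + 112) = -2141 + 124 = -2017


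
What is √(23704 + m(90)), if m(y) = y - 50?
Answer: 8*√371 ≈ 154.09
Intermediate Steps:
m(y) = -50 + y
√(23704 + m(90)) = √(23704 + (-50 + 90)) = √(23704 + 40) = √23744 = 8*√371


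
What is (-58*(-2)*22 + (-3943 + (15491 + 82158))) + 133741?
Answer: 229999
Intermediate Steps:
(-58*(-2)*22 + (-3943 + (15491 + 82158))) + 133741 = (116*22 + (-3943 + 97649)) + 133741 = (2552 + 93706) + 133741 = 96258 + 133741 = 229999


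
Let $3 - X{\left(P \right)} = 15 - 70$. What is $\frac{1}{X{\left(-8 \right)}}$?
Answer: $\frac{1}{58} \approx 0.017241$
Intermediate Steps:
$X{\left(P \right)} = 58$ ($X{\left(P \right)} = 3 - \left(15 - 70\right) = 3 - -55 = 3 + 55 = 58$)
$\frac{1}{X{\left(-8 \right)}} = \frac{1}{58}$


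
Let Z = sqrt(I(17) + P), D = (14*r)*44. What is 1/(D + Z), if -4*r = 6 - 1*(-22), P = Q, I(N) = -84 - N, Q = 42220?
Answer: -56/240925 - sqrt(42119)/18551225 ≈ -0.00024350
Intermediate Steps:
P = 42220
r = -7 (r = -(6 - 1*(-22))/4 = -(6 + 22)/4 = -1/4*28 = -7)
D = -4312 (D = (14*(-7))*44 = -98*44 = -4312)
Z = sqrt(42119) (Z = sqrt((-84 - 1*17) + 42220) = sqrt((-84 - 17) + 42220) = sqrt(-101 + 42220) = sqrt(42119) ≈ 205.23)
1/(D + Z) = 1/(-4312 + sqrt(42119))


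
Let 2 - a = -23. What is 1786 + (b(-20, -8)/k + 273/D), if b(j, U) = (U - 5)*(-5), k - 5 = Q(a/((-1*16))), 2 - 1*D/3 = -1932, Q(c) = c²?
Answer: 1322492267/736854 ≈ 1794.8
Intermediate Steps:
a = 25 (a = 2 - 1*(-23) = 2 + 23 = 25)
D = 5802 (D = 6 - 3*(-1932) = 6 + 5796 = 5802)
k = 1905/256 (k = 5 + (25/((-1*16)))² = 5 + (25/(-16))² = 5 + (25*(-1/16))² = 5 + (-25/16)² = 5 + 625/256 = 1905/256 ≈ 7.4414)
b(j, U) = 25 - 5*U (b(j, U) = (-5 + U)*(-5) = 25 - 5*U)
1786 + (b(-20, -8)/k + 273/D) = 1786 + ((25 - 5*(-8))/(1905/256) + 273/5802) = 1786 + ((25 + 40)*(256/1905) + 273*(1/5802)) = 1786 + (65*(256/1905) + 91/1934) = 1786 + (3328/381 + 91/1934) = 1786 + 6471023/736854 = 1322492267/736854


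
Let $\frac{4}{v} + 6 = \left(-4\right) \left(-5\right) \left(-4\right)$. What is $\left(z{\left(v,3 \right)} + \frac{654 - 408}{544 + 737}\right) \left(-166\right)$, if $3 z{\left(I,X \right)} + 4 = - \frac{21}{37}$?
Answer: $\frac{10468126}{47397} \approx 220.86$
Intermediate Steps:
$v = - \frac{2}{43}$ ($v = \frac{4}{-6 + \left(-4\right) \left(-5\right) \left(-4\right)} = \frac{4}{-6 + 20 \left(-4\right)} = \frac{4}{-6 - 80} = \frac{4}{-86} = 4 \left(- \frac{1}{86}\right) = - \frac{2}{43} \approx -0.046512$)
$z{\left(I,X \right)} = - \frac{169}{111}$ ($z{\left(I,X \right)} = - \frac{4}{3} + \frac{\left(-21\right) \frac{1}{37}}{3} = - \frac{4}{3} + \frac{1}{3} \left(- \frac{21}{37}\right) = - \frac{4}{3} - \frac{7}{37} = - \frac{169}{111}$)
$\left(z{\left(v,3 \right)} + \frac{654 - 408}{544 + 737}\right) \left(-166\right) = \left(- \frac{169}{111} + \frac{654 - 408}{544 + 737}\right) \left(-166\right) = \left(- \frac{169}{111} + \frac{246}{1281}\right) \left(-166\right) = \left(- \frac{169}{111} + 246 \cdot \frac{1}{1281}\right) \left(-166\right) = \left(- \frac{169}{111} + \frac{82}{427}\right) \left(-166\right) = \left(- \frac{63061}{47397}\right) \left(-166\right) = \frac{10468126}{47397}$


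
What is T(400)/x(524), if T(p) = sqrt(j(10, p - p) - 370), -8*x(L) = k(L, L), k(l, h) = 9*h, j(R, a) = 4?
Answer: -2*I*sqrt(366)/1179 ≈ -0.032453*I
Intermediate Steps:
x(L) = -9*L/8
T(p) = I*sqrt(366) (T(p) = sqrt(4 - 370) = sqrt(-366) = I*sqrt(366))
T(400)/x(524) = (I*sqrt(366))/((-9/8*524)) = (I*sqrt(366))/(-1179/2) = (I*sqrt(366))*(-2/1179) = -2*I*sqrt(366)/1179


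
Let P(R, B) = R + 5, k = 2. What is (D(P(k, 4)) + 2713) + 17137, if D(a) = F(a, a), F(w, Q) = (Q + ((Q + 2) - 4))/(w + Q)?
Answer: 138956/7 ≈ 19851.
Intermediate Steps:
P(R, B) = 5 + R
F(w, Q) = (-2 + 2*Q)/(Q + w) (F(w, Q) = (Q + ((2 + Q) - 4))/(Q + w) = (Q + (-2 + Q))/(Q + w) = (-2 + 2*Q)/(Q + w))
D(a) = (-1 + a)/a (D(a) = 2*(-1 + a)/(a + a) = 2*(-1 + a)/((2*a)) = 2*(1/(2*a))*(-1 + a) = (-1 + a)/a)
(D(P(k, 4)) + 2713) + 17137 = ((-1 + (5 + 2))/(5 + 2) + 2713) + 17137 = ((-1 + 7)/7 + 2713) + 17137 = ((1/7)*6 + 2713) + 17137 = (6/7 + 2713) + 17137 = 18997/7 + 17137 = 138956/7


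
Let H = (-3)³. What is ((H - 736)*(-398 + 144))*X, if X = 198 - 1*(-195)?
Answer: 76164186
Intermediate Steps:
H = -27
X = 393 (X = 198 + 195 = 393)
((H - 736)*(-398 + 144))*X = ((-27 - 736)*(-398 + 144))*393 = -763*(-254)*393 = 193802*393 = 76164186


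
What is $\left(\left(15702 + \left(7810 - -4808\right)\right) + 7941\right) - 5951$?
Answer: $30310$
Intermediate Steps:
$\left(\left(15702 + \left(7810 - -4808\right)\right) + 7941\right) - 5951 = \left(\left(15702 + \left(7810 + 4808\right)\right) + 7941\right) - 5951 = \left(\left(15702 + 12618\right) + 7941\right) - 5951 = \left(28320 + 7941\right) - 5951 = 36261 - 5951 = 30310$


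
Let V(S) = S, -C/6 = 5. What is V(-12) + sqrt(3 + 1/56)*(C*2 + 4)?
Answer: -12 - 26*sqrt(14) ≈ -109.28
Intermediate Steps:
C = -30 (C = -6*5 = -30)
V(-12) + sqrt(3 + 1/56)*(C*2 + 4) = -12 + sqrt(3 + 1/56)*(-30*2 + 4) = -12 + sqrt(3 + 1/56)*(-60 + 4) = -12 + sqrt(169/56)*(-56) = -12 + (13*sqrt(14)/28)*(-56) = -12 - 26*sqrt(14)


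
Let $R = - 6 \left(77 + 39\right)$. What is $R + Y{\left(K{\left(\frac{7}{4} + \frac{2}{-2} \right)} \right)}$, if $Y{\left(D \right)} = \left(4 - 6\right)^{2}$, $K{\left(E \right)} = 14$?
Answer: $-692$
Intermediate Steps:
$R = -696$ ($R = \left(-6\right) 116 = -696$)
$Y{\left(D \right)} = 4$ ($Y{\left(D \right)} = \left(-2\right)^{2} = 4$)
$R + Y{\left(K{\left(\frac{7}{4} + \frac{2}{-2} \right)} \right)} = -696 + 4 = -692$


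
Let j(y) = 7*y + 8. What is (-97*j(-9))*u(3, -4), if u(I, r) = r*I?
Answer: -64020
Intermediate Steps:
j(y) = 8 + 7*y
u(I, r) = I*r
(-97*j(-9))*u(3, -4) = (-97*(8 + 7*(-9)))*(3*(-4)) = -97*(8 - 63)*(-12) = -97*(-55)*(-12) = 5335*(-12) = -64020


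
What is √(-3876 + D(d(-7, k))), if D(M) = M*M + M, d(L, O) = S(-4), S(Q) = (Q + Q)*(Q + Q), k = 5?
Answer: 2*√71 ≈ 16.852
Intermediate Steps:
S(Q) = 4*Q² (S(Q) = (2*Q)*(2*Q) = 4*Q²)
d(L, O) = 64 (d(L, O) = 4*(-4)² = 4*16 = 64)
D(M) = M + M² (D(M) = M² + M = M + M²)
√(-3876 + D(d(-7, k))) = √(-3876 + 64*(1 + 64)) = √(-3876 + 64*65) = √(-3876 + 4160) = √284 = 2*√71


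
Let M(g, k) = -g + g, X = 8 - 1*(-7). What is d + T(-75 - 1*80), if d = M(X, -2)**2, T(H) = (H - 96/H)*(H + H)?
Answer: 47858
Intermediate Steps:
X = 15 (X = 8 + 7 = 15)
M(g, k) = 0
T(H) = 2*H*(H - 96/H) (T(H) = (H - 96/H)*(2*H) = 2*H*(H - 96/H))
d = 0 (d = 0**2 = 0)
d + T(-75 - 1*80) = 0 + (-192 + 2*(-75 - 1*80)**2) = 0 + (-192 + 2*(-75 - 80)**2) = 0 + (-192 + 2*(-155)**2) = 0 + (-192 + 2*24025) = 0 + (-192 + 48050) = 0 + 47858 = 47858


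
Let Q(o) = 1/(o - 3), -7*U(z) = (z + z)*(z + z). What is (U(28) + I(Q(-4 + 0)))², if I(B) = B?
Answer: 9840769/49 ≈ 2.0083e+5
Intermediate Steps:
U(z) = -4*z²/7 (U(z) = -(z + z)*(z + z)/7 = -2*z*2*z/7 = -4*z²/7)
Q(o) = 1/(-3 + o)
(U(28) + I(Q(-4 + 0)))² = (-4/7*28² + 1/(-3 + (-4 + 0)))² = (-4/7*784 + 1/(-3 - 4))² = (-448 + 1/(-7))² = (-448 - ⅐)² = (-3137/7)² = 9840769/49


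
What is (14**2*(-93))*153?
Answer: -2788884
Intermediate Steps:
(14**2*(-93))*153 = (196*(-93))*153 = -18228*153 = -2788884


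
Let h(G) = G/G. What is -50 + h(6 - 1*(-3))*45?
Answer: -5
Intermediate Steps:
h(G) = 1
-50 + h(6 - 1*(-3))*45 = -50 + 1*45 = -50 + 45 = -5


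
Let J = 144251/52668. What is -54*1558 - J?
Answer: -4431208427/52668 ≈ -84135.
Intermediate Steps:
J = 144251/52668 (J = 144251*(1/52668) = 144251/52668 ≈ 2.7389)
-54*1558 - J = -54*1558 - 1*144251/52668 = -84132 - 144251/52668 = -4431208427/52668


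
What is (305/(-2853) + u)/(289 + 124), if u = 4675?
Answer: 13337470/1178289 ≈ 11.319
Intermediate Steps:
(305/(-2853) + u)/(289 + 124) = (305/(-2853) + 4675)/(289 + 124) = (305*(-1/2853) + 4675)/413 = (-305/2853 + 4675)*(1/413) = (13337470/2853)*(1/413) = 13337470/1178289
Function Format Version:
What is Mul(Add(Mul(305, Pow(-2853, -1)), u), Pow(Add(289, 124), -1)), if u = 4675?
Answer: Rational(13337470, 1178289) ≈ 11.319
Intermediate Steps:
Mul(Add(Mul(305, Pow(-2853, -1)), u), Pow(Add(289, 124), -1)) = Mul(Add(Mul(305, Pow(-2853, -1)), 4675), Pow(Add(289, 124), -1)) = Mul(Add(Mul(305, Rational(-1, 2853)), 4675), Pow(413, -1)) = Mul(Add(Rational(-305, 2853), 4675), Rational(1, 413)) = Mul(Rational(13337470, 2853), Rational(1, 413)) = Rational(13337470, 1178289)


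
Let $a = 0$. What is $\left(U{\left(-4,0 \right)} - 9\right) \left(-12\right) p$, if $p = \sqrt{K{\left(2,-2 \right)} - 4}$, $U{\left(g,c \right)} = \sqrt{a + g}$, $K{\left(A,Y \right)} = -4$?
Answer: $\sqrt{2} \left(48 + 216 i\right) \approx 67.882 + 305.47 i$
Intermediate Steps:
$U{\left(g,c \right)} = \sqrt{g}$ ($U{\left(g,c \right)} = \sqrt{0 + g} = \sqrt{g}$)
$p = 2 i \sqrt{2}$ ($p = \sqrt{-4 - 4} = \sqrt{-8} = 2 i \sqrt{2} \approx 2.8284 i$)
$\left(U{\left(-4,0 \right)} - 9\right) \left(-12\right) p = \left(\sqrt{-4} - 9\right) \left(-12\right) 2 i \sqrt{2} = \left(2 i - 9\right) \left(-12\right) 2 i \sqrt{2} = \left(-9 + 2 i\right) \left(-12\right) 2 i \sqrt{2} = \left(108 - 24 i\right) 2 i \sqrt{2} = 2 i \sqrt{2} \left(108 - 24 i\right)$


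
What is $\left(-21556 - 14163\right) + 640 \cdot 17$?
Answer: $-24839$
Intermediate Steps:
$\left(-21556 - 14163\right) + 640 \cdot 17 = -35719 + 10880 = -24839$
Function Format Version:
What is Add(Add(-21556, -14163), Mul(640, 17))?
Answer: -24839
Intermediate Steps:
Add(Add(-21556, -14163), Mul(640, 17)) = Add(-35719, 10880) = -24839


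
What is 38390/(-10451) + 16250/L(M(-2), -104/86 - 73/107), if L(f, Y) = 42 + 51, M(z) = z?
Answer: 166258480/971943 ≈ 171.06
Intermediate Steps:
L(f, Y) = 93
38390/(-10451) + 16250/L(M(-2), -104/86 - 73/107) = 38390/(-10451) + 16250/93 = 38390*(-1/10451) + 16250*(1/93) = -38390/10451 + 16250/93 = 166258480/971943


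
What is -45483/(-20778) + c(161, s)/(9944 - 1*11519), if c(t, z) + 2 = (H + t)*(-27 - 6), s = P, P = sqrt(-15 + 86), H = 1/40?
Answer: 1213919579/218169000 ≈ 5.5641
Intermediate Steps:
H = 1/40 ≈ 0.025000
P = sqrt(71) ≈ 8.4261
s = sqrt(71) ≈ 8.4261
c(t, z) = -113/40 - 33*t (c(t, z) = -2 + (1/40 + t)*(-27 - 6) = -2 + (1/40 + t)*(-33) = -2 + (-33/40 - 33*t) = -113/40 - 33*t)
-45483/(-20778) + c(161, s)/(9944 - 1*11519) = -45483/(-20778) + (-113/40 - 33*161)/(9944 - 1*11519) = -45483*(-1/20778) + (-113/40 - 5313)/(9944 - 11519) = 15161/6926 - 212633/40/(-1575) = 15161/6926 - 212633/40*(-1/1575) = 15161/6926 + 212633/63000 = 1213919579/218169000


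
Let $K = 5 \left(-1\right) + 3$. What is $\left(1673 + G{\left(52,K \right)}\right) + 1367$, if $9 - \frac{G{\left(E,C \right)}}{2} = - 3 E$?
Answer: $3370$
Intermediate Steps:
$K = -2$ ($K = -5 + 3 = -2$)
$G{\left(E,C \right)} = 18 + 6 E$ ($G{\left(E,C \right)} = 18 - 2 \left(- 3 E\right) = 18 + 6 E$)
$\left(1673 + G{\left(52,K \right)}\right) + 1367 = \left(1673 + \left(18 + 6 \cdot 52\right)\right) + 1367 = \left(1673 + \left(18 + 312\right)\right) + 1367 = \left(1673 + 330\right) + 1367 = 2003 + 1367 = 3370$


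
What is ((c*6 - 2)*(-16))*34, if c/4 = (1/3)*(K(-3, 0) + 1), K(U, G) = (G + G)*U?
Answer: -3264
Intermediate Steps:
K(U, G) = 2*G*U (K(U, G) = (2*G)*U = 2*G*U)
c = 4/3 (c = 4*((1/3)*(2*0*(-3) + 1)) = 4*((1*(⅓))*(0 + 1)) = 4*((⅓)*1) = 4*(⅓) = 4/3 ≈ 1.3333)
((c*6 - 2)*(-16))*34 = (((4/3)*6 - 2)*(-16))*34 = ((8 - 2)*(-16))*34 = (6*(-16))*34 = -96*34 = -3264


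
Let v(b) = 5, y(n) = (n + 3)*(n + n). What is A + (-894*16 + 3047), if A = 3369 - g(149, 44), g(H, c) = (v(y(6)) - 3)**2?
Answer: -7892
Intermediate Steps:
y(n) = 2*n*(3 + n) (y(n) = (3 + n)*(2*n) = 2*n*(3 + n))
g(H, c) = 4 (g(H, c) = (5 - 3)**2 = 2**2 = 4)
A = 3365 (A = 3369 - 1*4 = 3369 - 4 = 3365)
A + (-894*16 + 3047) = 3365 + (-894*16 + 3047) = 3365 + (-14304 + 3047) = 3365 - 11257 = -7892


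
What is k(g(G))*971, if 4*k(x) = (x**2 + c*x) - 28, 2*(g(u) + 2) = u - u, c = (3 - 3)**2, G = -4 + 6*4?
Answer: -5826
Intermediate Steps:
G = 20 (G = -4 + 24 = 20)
c = 0 (c = 0**2 = 0)
g(u) = -2 (g(u) = -2 + (u - u)/2 = -2 + (1/2)*0 = -2 + 0 = -2)
k(x) = -7 + x**2/4 (k(x) = ((x**2 + 0*x) - 28)/4 = ((x**2 + 0) - 28)/4 = (x**2 - 28)/4 = (-28 + x**2)/4 = -7 + x**2/4)
k(g(G))*971 = (-7 + (1/4)*(-2)**2)*971 = (-7 + (1/4)*4)*971 = (-7 + 1)*971 = -6*971 = -5826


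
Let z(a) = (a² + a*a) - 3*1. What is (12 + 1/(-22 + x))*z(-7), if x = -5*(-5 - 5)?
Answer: 32015/28 ≈ 1143.4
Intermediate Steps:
x = 50 (x = -5*(-10) = 50)
z(a) = -3 + 2*a² (z(a) = (a² + a²) - 3 = 2*a² - 3 = -3 + 2*a²)
(12 + 1/(-22 + x))*z(-7) = (12 + 1/(-22 + 50))*(-3 + 2*(-7)²) = (12 + 1/28)*(-3 + 2*49) = (12 + 1/28)*(-3 + 98) = (337/28)*95 = 32015/28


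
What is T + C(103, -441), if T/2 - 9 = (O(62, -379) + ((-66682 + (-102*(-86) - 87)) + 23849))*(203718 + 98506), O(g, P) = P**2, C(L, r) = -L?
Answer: 66182824779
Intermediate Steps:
T = 66182824882 (T = 18 + 2*(((-379)**2 + ((-66682 + (-102*(-86) - 87)) + 23849))*(203718 + 98506)) = 18 + 2*((143641 + ((-66682 + (8772 - 87)) + 23849))*302224) = 18 + 2*((143641 + ((-66682 + 8685) + 23849))*302224) = 18 + 2*((143641 + (-57997 + 23849))*302224) = 18 + 2*((143641 - 34148)*302224) = 18 + 2*(109493*302224) = 18 + 2*33091412432 = 18 + 66182824864 = 66182824882)
T + C(103, -441) = 66182824882 - 1*103 = 66182824882 - 103 = 66182824779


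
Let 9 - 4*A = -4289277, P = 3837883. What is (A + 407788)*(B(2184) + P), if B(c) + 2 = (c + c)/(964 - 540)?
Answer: 602132933844341/106 ≈ 5.6805e+12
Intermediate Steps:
A = 2144643/2 (A = 9/4 - ¼*(-4289277) = 9/4 + 4289277/4 = 2144643/2 ≈ 1.0723e+6)
B(c) = -2 + c/212 (B(c) = -2 + (c + c)/(964 - 540) = -2 + (2*c)/424 = -2 + (2*c)*(1/424) = -2 + c/212)
(A + 407788)*(B(2184) + P) = (2144643/2 + 407788)*((-2 + (1/212)*2184) + 3837883) = 2960219*((-2 + 546/53) + 3837883)/2 = 2960219*(440/53 + 3837883)/2 = (2960219/2)*(203408239/53) = 602132933844341/106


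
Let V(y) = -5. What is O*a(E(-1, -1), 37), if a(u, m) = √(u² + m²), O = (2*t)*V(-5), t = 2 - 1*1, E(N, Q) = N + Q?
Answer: -10*√1373 ≈ -370.54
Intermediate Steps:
t = 1 (t = 2 - 1 = 1)
O = -10 (O = (2*1)*(-5) = 2*(-5) = -10)
a(u, m) = √(m² + u²)
O*a(E(-1, -1), 37) = -10*√(37² + (-1 - 1)²) = -10*√(1369 + (-2)²) = -10*√(1369 + 4) = -10*√1373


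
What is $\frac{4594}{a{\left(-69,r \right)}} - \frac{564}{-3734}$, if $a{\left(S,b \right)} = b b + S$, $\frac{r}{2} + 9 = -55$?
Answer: $\frac{13177828}{30460105} \approx 0.43263$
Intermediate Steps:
$r = -128$ ($r = -18 + 2 \left(-55\right) = -18 - 110 = -128$)
$a{\left(S,b \right)} = S + b^{2}$ ($a{\left(S,b \right)} = b^{2} + S = S + b^{2}$)
$\frac{4594}{a{\left(-69,r \right)}} - \frac{564}{-3734} = \frac{4594}{-69 + \left(-128\right)^{2}} - \frac{564}{-3734} = \frac{4594}{-69 + 16384} - - \frac{282}{1867} = \frac{4594}{16315} + \frac{282}{1867} = \frac{13177828}{30460105}$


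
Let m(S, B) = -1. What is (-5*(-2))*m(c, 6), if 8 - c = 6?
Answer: -10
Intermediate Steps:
c = 2 (c = 8 - 1*6 = 8 - 6 = 2)
(-5*(-2))*m(c, 6) = -5*(-2)*(-1) = 10*(-1) = -10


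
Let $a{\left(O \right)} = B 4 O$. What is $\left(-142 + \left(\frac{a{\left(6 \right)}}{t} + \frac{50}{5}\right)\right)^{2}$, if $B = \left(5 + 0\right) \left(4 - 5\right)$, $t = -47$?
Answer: $\frac{37015056}{2209} \approx 16756.0$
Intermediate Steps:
$B = -5$ ($B = 5 \left(-1\right) = -5$)
$a{\left(O \right)} = - 20 O$ ($a{\left(O \right)} = \left(-5\right) 4 O = - 20 O$)
$\left(-142 + \left(\frac{a{\left(6 \right)}}{t} + \frac{50}{5}\right)\right)^{2} = \left(-142 + \left(\frac{\left(-20\right) 6}{-47} + \frac{50}{5}\right)\right)^{2} = \left(-142 + \left(\left(-120\right) \left(- \frac{1}{47}\right) + 50 \cdot \frac{1}{5}\right)\right)^{2} = \left(-142 + \left(\frac{120}{47} + 10\right)\right)^{2} = \left(-142 + \frac{590}{47}\right)^{2} = \left(- \frac{6084}{47}\right)^{2} = \frac{37015056}{2209}$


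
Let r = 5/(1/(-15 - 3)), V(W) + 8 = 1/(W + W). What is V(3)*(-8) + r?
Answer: -82/3 ≈ -27.333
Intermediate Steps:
V(W) = -8 + 1/(2*W) (V(W) = -8 + 1/(W + W) = -8 + 1/(2*W))
r = -90 (r = 5/(1/(-18)) = 5/(-1/18) = 5*(-18) = -90)
V(3)*(-8) + r = (-8 + (½)/3)*(-8) - 90 = (-8 + (½)*(⅓))*(-8) - 90 = (-8 + ⅙)*(-8) - 90 = -47/6*(-8) - 90 = 188/3 - 90 = -82/3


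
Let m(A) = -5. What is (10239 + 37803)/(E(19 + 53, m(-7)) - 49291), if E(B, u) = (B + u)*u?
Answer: -2669/2757 ≈ -0.96808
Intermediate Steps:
E(B, u) = u*(B + u)
(10239 + 37803)/(E(19 + 53, m(-7)) - 49291) = (10239 + 37803)/(-5*((19 + 53) - 5) - 49291) = 48042/(-5*(72 - 5) - 49291) = 48042/(-5*67 - 49291) = 48042/(-335 - 49291) = 48042/(-49626) = 48042*(-1/49626) = -2669/2757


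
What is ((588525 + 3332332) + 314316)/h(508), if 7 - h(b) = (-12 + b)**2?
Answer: -4235173/246009 ≈ -17.216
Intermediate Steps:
h(b) = 7 - (-12 + b)**2
((588525 + 3332332) + 314316)/h(508) = ((588525 + 3332332) + 314316)/(7 - (-12 + 508)**2) = (3920857 + 314316)/(7 - 1*496**2) = 4235173/(7 - 1*246016) = 4235173/(7 - 246016) = 4235173/(-246009) = 4235173*(-1/246009) = -4235173/246009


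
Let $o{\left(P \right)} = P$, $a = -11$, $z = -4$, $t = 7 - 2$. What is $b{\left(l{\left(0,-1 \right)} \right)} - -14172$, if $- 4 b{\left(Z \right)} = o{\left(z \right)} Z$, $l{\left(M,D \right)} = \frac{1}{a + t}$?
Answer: $\frac{85031}{6} \approx 14172.0$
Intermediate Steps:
$t = 5$
$l{\left(M,D \right)} = - \frac{1}{6}$ ($l{\left(M,D \right)} = \frac{1}{-11 + 5} = \frac{1}{-6} = - \frac{1}{6}$)
$b{\left(Z \right)} = Z$ ($b{\left(Z \right)} = - \frac{\left(-4\right) Z}{4} = Z$)
$b{\left(l{\left(0,-1 \right)} \right)} - -14172 = - \frac{1}{6} - -14172 = - \frac{1}{6} + 14172 = \frac{85031}{6}$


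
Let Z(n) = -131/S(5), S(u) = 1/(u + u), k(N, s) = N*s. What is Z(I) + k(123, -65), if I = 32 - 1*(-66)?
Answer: -9305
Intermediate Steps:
I = 98 (I = 32 + 66 = 98)
S(u) = 1/(2*u)
Z(n) = -1310 (Z(n) = -131/((½)/5) = -131/((½)*(⅕)) = -131/⅒ = -131*10 = -1310)
Z(I) + k(123, -65) = -1310 + 123*(-65) = -1310 - 7995 = -9305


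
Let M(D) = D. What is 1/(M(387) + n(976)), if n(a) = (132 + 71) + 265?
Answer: 1/855 ≈ 0.0011696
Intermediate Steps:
n(a) = 468 (n(a) = 203 + 265 = 468)
1/(M(387) + n(976)) = 1/(387 + 468) = 1/855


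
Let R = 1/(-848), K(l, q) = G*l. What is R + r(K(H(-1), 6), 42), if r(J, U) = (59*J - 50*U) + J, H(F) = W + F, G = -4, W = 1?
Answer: -1780801/848 ≈ -2100.0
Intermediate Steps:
H(F) = 1 + F
K(l, q) = -4*l
r(J, U) = -50*U + 60*J (r(J, U) = (-50*U + 59*J) + J = -50*U + 60*J)
R = -1/848 ≈ -0.0011792
R + r(K(H(-1), 6), 42) = -1/848 + (-50*42 + 60*(-4*(1 - 1))) = -1/848 + (-2100 + 60*(-4*0)) = -1/848 + (-2100 + 60*0) = -1/848 + (-2100 + 0) = -1/848 - 2100 = -1780801/848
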